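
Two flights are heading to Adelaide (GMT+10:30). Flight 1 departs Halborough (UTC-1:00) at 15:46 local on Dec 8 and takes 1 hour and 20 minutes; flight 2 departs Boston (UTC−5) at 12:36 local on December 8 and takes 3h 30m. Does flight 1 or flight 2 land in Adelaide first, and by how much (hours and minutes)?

the first, by 3 hours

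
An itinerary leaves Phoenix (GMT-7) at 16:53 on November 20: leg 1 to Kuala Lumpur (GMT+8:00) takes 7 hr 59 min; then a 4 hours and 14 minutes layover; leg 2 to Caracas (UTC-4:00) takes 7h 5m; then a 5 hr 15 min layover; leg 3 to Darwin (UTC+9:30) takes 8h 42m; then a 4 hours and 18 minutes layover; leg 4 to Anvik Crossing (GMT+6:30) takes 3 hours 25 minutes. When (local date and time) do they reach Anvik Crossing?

Convert departure to UTC: 16:53 + 7:00 = 23:53 UTC on Nov 20.
Add 7 hours 59 minutes leg 1 → 07:52 UTC (Nov 21).
Add 4 hours and 14 minutes layover in Kuala Lumpur → 12:06 UTC.
Add 7 hours and 5 minutes leg 2 → 19:11 UTC.
Add 5 hours and 15 minutes layover in Caracas → 00:26 UTC (Nov 22).
Add 8 hours and 42 minutes leg 3 → 09:08 UTC.
Add 4 hours and 18 minutes layover in Darwin → 13:26 UTC.
Add 3 hours and 25 minutes leg 4 → 16:51 UTC.
Anvik Crossing is UTC+6:30, so local arrival = 16:51 + 6:30 = 23:21 on Nov 22.

23:21 on November 22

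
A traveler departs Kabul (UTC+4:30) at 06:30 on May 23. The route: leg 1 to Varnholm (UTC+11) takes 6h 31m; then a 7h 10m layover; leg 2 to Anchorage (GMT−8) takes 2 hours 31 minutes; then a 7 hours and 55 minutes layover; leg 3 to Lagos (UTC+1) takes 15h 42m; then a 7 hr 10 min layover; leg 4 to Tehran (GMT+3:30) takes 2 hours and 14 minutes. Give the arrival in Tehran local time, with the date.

Convert departure to UTC: 06:30 − 4:30 = 02:00 UTC on May 23.
Add 6 hours and 31 minutes leg 1 → 08:31 UTC.
Add 7 hours 10 minutes layover in Varnholm → 15:41 UTC.
Add 2 hours 31 minutes leg 2 → 18:12 UTC.
Add 7 hours 55 minutes layover in Anchorage → 02:07 UTC (May 24).
Add 15 hours and 42 minutes leg 3 → 17:49 UTC.
Add 7 hours 10 minutes layover in Lagos → 00:59 UTC (May 25).
Add 2 hours 14 minutes leg 4 → 03:13 UTC.
Tehran is UTC+3:30, so local arrival = 03:13 + 3:30 = 06:43 on May 25.

06:43 on May 25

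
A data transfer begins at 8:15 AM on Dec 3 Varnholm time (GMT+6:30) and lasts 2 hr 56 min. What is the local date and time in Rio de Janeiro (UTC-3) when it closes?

1:41 AM on December 3

Convert start to UTC: 8:15 AM − 6:30 = 1:45 AM UTC on Dec 3.
Add 2 hours and 56 minutes duration → 4:41 AM UTC.
Rio de Janeiro is UTC−3:00, so local end time = 4:41 AM − 3:00 = 1:41 AM on Dec 3.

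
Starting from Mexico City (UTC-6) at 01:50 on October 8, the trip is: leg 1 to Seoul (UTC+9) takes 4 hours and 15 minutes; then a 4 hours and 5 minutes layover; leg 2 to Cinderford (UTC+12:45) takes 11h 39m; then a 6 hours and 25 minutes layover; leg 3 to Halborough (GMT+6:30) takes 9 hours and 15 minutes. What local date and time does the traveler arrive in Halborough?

01:59 on October 10

Convert departure to UTC: 01:50 + 6:00 = 07:50 UTC on Oct 8.
Add 4 hours 15 minutes leg 1 → 12:05 UTC.
Add 4 hours and 5 minutes layover in Seoul → 16:10 UTC.
Add 11 hours 39 minutes leg 2 → 03:49 UTC (Oct 9).
Add 6 hours and 25 minutes layover in Cinderford → 10:14 UTC.
Add 9 hours and 15 minutes leg 3 → 19:29 UTC.
Halborough is UTC+6:30, so local arrival = 19:29 + 6:30 = 01:59 on Oct 10.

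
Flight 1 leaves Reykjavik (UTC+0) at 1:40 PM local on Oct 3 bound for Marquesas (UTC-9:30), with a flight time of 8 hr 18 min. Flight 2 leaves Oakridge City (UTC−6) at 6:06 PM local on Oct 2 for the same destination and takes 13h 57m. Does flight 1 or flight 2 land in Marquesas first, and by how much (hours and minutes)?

Flight 1 departs at 1:40 PM UTC (Oct 3).
+8 hours and 18 minutes → arrive 9:58 PM UTC on Oct 3.
Flight 2 in UTC: 6:06 PM + 6:00 = 12:06 AM on Oct 3.
+13 hours 57 minutes → arrive 2:03 PM UTC on Oct 3.
Flight 2 lands earlier by 7 hours 55 minutes.

the second, by 7 hours 55 minutes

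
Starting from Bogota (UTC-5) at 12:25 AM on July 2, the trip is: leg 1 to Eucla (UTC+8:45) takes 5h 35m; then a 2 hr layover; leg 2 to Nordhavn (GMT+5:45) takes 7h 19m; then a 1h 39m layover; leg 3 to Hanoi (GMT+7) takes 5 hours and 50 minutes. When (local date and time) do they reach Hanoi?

10:48 AM on Jul 3

Convert departure to UTC: 12:25 AM + 5:00 = 5:25 AM UTC on Jul 2.
Add 5 hours 35 minutes leg 1 → 11:00 AM UTC.
Add 2 hours layover in Eucla → 1:00 PM UTC.
Add 7 hours 19 minutes leg 2 → 8:19 PM UTC.
Add 1 hour and 39 minutes layover in Nordhavn → 9:58 PM UTC.
Add 5 hours 50 minutes leg 3 → 3:48 AM UTC (Jul 3).
Hanoi is UTC+7:00, so local arrival = 3:48 AM + 7:00 = 10:48 AM on Jul 3.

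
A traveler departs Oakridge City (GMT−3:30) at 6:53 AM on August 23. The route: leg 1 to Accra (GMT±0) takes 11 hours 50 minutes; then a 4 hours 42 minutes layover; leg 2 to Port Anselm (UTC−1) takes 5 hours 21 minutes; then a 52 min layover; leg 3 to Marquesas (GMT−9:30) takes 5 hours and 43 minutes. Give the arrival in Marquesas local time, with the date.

Convert departure to UTC: 6:53 AM + 3:30 = 10:23 AM UTC on Aug 23.
Add 11 hours and 50 minutes leg 1 → 10:13 PM UTC.
Add 4 hours and 42 minutes layover in Accra → 2:55 AM UTC (Aug 24).
Add 5 hours and 21 minutes leg 2 → 8:16 AM UTC.
Add 52 minutes layover in Port Anselm → 9:08 AM UTC.
Add 5 hours 43 minutes leg 3 → 2:51 PM UTC.
Marquesas is UTC−9:30, so local arrival = 2:51 PM − 9:30 = 5:21 AM on Aug 24.

5:21 AM on August 24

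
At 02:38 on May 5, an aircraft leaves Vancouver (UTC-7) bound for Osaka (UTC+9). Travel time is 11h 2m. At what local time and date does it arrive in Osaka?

05:40 on May 6

Convert departure to UTC: 02:38 + 7:00 = 09:38 UTC on May 5.
Add 11 hours and 2 minutes travel time → 20:40 UTC.
Osaka is UTC+9:00, so local arrival = 20:40 + 9:00 = 05:40 on May 6.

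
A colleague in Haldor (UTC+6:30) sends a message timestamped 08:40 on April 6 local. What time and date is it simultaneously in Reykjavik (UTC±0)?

Reykjavik is 6:30 behind Haldor.
Shift by the zone difference: 08:40 − 6:30 = 02:10 on Apr 6 in Reykjavik.

02:10 on April 6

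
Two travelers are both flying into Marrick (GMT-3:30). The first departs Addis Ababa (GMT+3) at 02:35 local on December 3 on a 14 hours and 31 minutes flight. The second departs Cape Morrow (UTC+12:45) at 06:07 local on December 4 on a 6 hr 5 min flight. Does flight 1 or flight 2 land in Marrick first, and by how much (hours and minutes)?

Flight 1 in UTC: 02:35 − 3:00 = 23:35 on Dec 2.
+14 hours and 31 minutes → arrive 14:06 UTC on Dec 3.
Flight 2 in UTC: 06:07 − 12:45 = 17:22 on Dec 3.
+6 hours 5 minutes → arrive 23:27 UTC on Dec 3.
Flight 1 lands earlier by 9 hours 21 minutes.

the first, by 9 hours 21 minutes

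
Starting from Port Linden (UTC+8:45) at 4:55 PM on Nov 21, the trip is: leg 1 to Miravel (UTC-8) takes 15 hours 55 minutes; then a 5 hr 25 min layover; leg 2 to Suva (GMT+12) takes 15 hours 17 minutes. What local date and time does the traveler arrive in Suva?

Convert departure to UTC: 4:55 PM − 8:45 = 8:10 AM UTC on Nov 21.
Add 15 hours and 55 minutes leg 1 → 12:05 AM UTC (Nov 22).
Add 5 hours 25 minutes layover in Miravel → 5:30 AM UTC.
Add 15 hours and 17 minutes leg 2 → 8:47 PM UTC.
Suva is UTC+12:00, so local arrival = 8:47 PM + 12:00 = 8:47 AM on Nov 23.

8:47 AM on Nov 23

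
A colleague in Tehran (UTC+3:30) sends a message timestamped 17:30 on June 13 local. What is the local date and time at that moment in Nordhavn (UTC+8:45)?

22:45 on Jun 13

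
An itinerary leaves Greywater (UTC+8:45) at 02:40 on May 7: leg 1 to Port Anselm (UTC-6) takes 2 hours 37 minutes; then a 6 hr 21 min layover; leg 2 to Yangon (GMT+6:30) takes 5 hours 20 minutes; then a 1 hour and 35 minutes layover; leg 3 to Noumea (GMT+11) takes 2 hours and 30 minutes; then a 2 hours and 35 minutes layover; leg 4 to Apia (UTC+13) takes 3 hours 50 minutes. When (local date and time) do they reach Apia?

07:43 on May 8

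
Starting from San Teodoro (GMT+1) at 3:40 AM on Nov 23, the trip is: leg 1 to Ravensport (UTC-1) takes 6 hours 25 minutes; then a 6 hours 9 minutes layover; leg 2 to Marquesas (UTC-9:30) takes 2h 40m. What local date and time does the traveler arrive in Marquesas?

8:24 AM on November 23

Convert departure to UTC: 3:40 AM − 1:00 = 2:40 AM UTC on Nov 23.
Add 6 hours and 25 minutes leg 1 → 9:05 AM UTC.
Add 6 hours 9 minutes layover in Ravensport → 3:14 PM UTC.
Add 2 hours and 40 minutes leg 2 → 5:54 PM UTC.
Marquesas is UTC−9:30, so local arrival = 5:54 PM − 9:30 = 8:24 AM on Nov 23.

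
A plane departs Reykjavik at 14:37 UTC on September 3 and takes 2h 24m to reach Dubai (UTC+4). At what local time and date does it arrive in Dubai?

21:01 on September 3

Departure is given in UTC: 14:37 on Sep 3.
Add 2 hours 24 minutes → 17:01 UTC.
Dubai is UTC+4:00: 17:01 + 4:00 = 21:01 on Sep 3.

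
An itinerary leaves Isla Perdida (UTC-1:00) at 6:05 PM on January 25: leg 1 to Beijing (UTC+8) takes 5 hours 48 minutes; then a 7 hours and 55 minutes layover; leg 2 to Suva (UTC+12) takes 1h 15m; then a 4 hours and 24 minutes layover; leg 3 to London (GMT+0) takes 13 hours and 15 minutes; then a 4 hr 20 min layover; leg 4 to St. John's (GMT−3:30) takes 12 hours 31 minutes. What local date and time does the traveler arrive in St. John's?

5:03 PM on January 27

Convert departure to UTC: 6:05 PM + 1:00 = 7:05 PM UTC on Jan 25.
Add 5 hours 48 minutes leg 1 → 12:53 AM UTC (Jan 26).
Add 7 hours and 55 minutes layover in Beijing → 8:48 AM UTC.
Add 1 hour and 15 minutes leg 2 → 10:03 AM UTC.
Add 4 hours and 24 minutes layover in Suva → 2:27 PM UTC.
Add 13 hours and 15 minutes leg 3 → 3:42 AM UTC (Jan 27).
Add 4 hours and 20 minutes layover in London → 8:02 AM UTC.
Add 12 hours 31 minutes leg 4 → 8:33 PM UTC.
St. John's is UTC−3:30, so local arrival = 8:33 PM − 3:30 = 5:03 PM on Jan 27.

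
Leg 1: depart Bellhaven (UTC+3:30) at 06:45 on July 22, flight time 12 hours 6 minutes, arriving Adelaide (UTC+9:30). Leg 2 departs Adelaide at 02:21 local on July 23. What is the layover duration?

1 hour 30 minutes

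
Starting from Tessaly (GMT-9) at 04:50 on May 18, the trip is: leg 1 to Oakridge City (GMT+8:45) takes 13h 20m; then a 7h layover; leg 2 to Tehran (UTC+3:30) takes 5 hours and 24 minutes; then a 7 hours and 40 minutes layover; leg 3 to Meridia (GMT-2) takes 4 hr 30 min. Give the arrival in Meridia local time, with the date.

Convert departure to UTC: 04:50 + 9:00 = 13:50 UTC on May 18.
Add 13 hours 20 minutes leg 1 → 03:10 UTC (May 19).
Add 7 hours layover in Oakridge City → 10:10 UTC.
Add 5 hours and 24 minutes leg 2 → 15:34 UTC.
Add 7 hours 40 minutes layover in Tehran → 23:14 UTC.
Add 4 hours and 30 minutes leg 3 → 03:44 UTC (May 20).
Meridia is UTC−2:00, so local arrival = 03:44 − 2:00 = 01:44 on May 20.

01:44 on May 20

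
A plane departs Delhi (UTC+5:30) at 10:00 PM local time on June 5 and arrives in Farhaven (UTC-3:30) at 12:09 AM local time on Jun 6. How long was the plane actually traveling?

Farhaven is 9:00 behind Delhi.
Clock-face elapsed time (ignoring zones) is 2 hours 9 minutes.
Actual elapsed = 2 hours 9 minutes + 9:00 = 11 hours 9 minutes.

11 hours 9 minutes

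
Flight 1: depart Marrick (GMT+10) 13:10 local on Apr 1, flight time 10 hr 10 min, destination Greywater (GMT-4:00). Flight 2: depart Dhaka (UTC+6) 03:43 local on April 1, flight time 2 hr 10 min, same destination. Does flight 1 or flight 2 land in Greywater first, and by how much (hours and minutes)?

Flight 1 in UTC: 13:10 − 10:00 = 03:10 on Apr 1.
+10 hours and 10 minutes → arrive 13:20 UTC on Apr 1.
Flight 2 in UTC: 03:43 − 6:00 = 21:43 on Mar 31.
+2 hours 10 minutes → arrive 23:53 UTC on Mar 31.
Flight 2 lands earlier by 13 hours 27 minutes.

the second, by 13 hours 27 minutes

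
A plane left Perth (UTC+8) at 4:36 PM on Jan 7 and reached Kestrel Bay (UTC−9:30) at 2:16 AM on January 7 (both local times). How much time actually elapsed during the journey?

3 hours 10 minutes

Kestrel Bay is 17:30 behind Perth.
Clock-face elapsed time (ignoring zones) is −14 hours 20 minutes.
Actual elapsed = −14 hours 20 minutes + 17:30 = 3 hours 10 minutes.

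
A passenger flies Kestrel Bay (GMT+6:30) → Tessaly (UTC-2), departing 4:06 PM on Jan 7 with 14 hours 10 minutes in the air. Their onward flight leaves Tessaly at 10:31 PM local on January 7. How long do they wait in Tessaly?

Convert departure to UTC: 4:06 PM − 6:30 = 9:36 AM UTC on Jan 7.
Add 14 hours and 10 minutes flight time → 11:46 PM UTC.
Tessaly is UTC−2:00, so local arrival = 11:46 PM − 2:00 = 9:46 PM on Jan 7.
Layover = 10:31 PM − 9:46 PM = 45 minutes.

45 minutes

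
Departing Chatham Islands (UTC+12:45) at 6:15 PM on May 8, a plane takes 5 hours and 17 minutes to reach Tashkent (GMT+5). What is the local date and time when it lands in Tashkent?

3:47 PM on May 8

Convert departure to UTC: 6:15 PM − 12:45 = 5:30 AM UTC on May 8.
Add 5 hours 17 minutes travel time → 10:47 AM UTC.
Tashkent is UTC+5:00, so local arrival = 10:47 AM + 5:00 = 3:47 PM on May 8.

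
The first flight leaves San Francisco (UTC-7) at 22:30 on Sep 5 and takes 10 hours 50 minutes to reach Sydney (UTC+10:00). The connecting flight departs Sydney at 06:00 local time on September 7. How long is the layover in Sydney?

Convert departure to UTC: 22:30 + 7:00 = 05:30 UTC on Sep 6.
Add 10 hours and 50 minutes flight time → 16:20 UTC.
Sydney is UTC+10:00, so local arrival = 16:20 + 10:00 = 02:20 on Sep 7.
Layover = 06:00 − 02:20 = 3 hours 40 minutes.

3 hours 40 minutes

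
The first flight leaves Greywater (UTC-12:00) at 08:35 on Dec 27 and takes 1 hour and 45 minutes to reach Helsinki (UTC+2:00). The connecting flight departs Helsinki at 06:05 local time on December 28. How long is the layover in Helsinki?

Convert departure to UTC: 08:35 + 12:00 = 20:35 UTC on Dec 27.
Add 1 hour 45 minutes flight time → 22:20 UTC.
Helsinki is UTC+2:00, so local arrival = 22:20 + 2:00 = 00:20 on Dec 28.
Layover = 06:05 − 00:20 = 5 hours 45 minutes.

5 hours 45 minutes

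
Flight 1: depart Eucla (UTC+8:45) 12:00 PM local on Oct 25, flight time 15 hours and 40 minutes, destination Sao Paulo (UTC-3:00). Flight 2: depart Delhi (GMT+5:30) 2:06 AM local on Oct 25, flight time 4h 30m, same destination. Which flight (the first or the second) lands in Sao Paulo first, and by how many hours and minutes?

Flight 1 in UTC: 12:00 PM − 8:45 = 3:15 AM on Oct 25.
+15 hours and 40 minutes → arrive 6:55 PM UTC on Oct 25.
Flight 2 in UTC: 2:06 AM − 5:30 = 8:36 PM on Oct 24.
+4 hours and 30 minutes → arrive 1:06 AM UTC on Oct 25.
Flight 2 lands earlier by 17 hours 49 minutes.

the second, by 17 hours 49 minutes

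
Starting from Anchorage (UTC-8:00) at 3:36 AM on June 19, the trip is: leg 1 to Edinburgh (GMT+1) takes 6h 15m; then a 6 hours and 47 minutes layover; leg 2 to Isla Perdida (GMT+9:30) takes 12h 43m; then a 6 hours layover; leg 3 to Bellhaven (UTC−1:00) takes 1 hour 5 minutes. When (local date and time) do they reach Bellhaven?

7:26 PM on Jun 20

Convert departure to UTC: 3:36 AM + 8:00 = 11:36 AM UTC on Jun 19.
Add 6 hours 15 minutes leg 1 → 5:51 PM UTC.
Add 6 hours and 47 minutes layover in Edinburgh → 12:38 AM UTC (Jun 20).
Add 12 hours and 43 minutes leg 2 → 1:21 PM UTC.
Add 6 hours layover in Isla Perdida → 7:21 PM UTC.
Add 1 hour and 5 minutes leg 3 → 8:26 PM UTC.
Bellhaven is UTC−1:00, so local arrival = 8:26 PM − 1:00 = 7:26 PM on Jun 20.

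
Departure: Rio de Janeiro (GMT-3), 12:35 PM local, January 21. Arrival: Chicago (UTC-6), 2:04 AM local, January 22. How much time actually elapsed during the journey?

16 hours 29 minutes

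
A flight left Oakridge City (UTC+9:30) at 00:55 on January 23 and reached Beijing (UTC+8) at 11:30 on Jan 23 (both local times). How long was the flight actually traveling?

12 hours 5 minutes

Departure in UTC: 00:55 − 9:30 = 15:25 on Jan 22.
Arrival in UTC: 11:30 − 8:00 = 03:30 on Jan 23.
Elapsed = 03:30 − 15:25 (+1 day) = 12 hours 5 minutes.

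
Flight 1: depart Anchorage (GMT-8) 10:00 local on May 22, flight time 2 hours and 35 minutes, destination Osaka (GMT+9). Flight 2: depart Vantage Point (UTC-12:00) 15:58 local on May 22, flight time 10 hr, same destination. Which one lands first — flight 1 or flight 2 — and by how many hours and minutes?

the first, by 17 hours 23 minutes

Flight 1 in UTC: 10:00 + 8:00 = 18:00 on May 22.
+2 hours 35 minutes → arrive 20:35 UTC on May 22.
Flight 2 in UTC: 15:58 + 12:00 = 03:58 on May 23.
+10 hours → arrive 13:58 UTC on May 23.
Flight 1 lands earlier by 17 hours 23 minutes.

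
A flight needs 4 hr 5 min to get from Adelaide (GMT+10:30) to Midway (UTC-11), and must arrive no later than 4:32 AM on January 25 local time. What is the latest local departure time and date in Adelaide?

9:57 PM on January 25

Target arrival in UTC: 4:32 AM + 11:00 = 3:32 PM on Jan 25.
Subtract 4 hours and 5 minutes → departure 11:27 AM UTC on Jan 25.
Adelaide is UTC+10:30: 11:27 AM + 10:30 = 9:57 PM on Jan 25.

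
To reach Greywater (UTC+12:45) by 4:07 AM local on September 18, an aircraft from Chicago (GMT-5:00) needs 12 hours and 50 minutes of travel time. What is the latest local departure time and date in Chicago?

9:32 PM on Sep 16

Target arrival in UTC: 4:07 AM − 12:45 = 3:22 PM on Sep 17.
Subtract 12 hours 50 minutes → departure 2:32 AM UTC on Sep 17.
Chicago is UTC−5:00: 2:32 AM − 5:00 = 9:32 PM on Sep 16.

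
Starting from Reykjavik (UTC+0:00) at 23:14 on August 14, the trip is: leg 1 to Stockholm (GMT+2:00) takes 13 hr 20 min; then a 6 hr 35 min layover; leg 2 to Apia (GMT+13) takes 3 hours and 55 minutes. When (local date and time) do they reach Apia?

12:04 on August 16

Reykjavik is at UTC+0, so departure is already 23:14 UTC on Aug 14.
Add 13 hours and 20 minutes leg 1 → 12:34 UTC (Aug 15).
Add 6 hours 35 minutes layover in Stockholm → 19:09 UTC.
Add 3 hours and 55 minutes leg 2 → 23:04 UTC.
Apia is UTC+13:00, so local arrival = 23:04 + 13:00 = 12:04 on Aug 16.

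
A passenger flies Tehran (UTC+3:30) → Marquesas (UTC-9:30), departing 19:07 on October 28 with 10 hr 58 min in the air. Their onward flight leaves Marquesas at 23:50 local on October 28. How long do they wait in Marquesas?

Convert departure to UTC: 19:07 − 3:30 = 15:37 UTC on Oct 28.
Add 10 hours and 58 minutes flight time → 02:35 UTC (Oct 29).
Marquesas is UTC−9:30, so local arrival = 02:35 − 9:30 = 17:05 on Oct 28.
Layover = 23:50 − 17:05 = 6 hours 45 minutes.

6 hours 45 minutes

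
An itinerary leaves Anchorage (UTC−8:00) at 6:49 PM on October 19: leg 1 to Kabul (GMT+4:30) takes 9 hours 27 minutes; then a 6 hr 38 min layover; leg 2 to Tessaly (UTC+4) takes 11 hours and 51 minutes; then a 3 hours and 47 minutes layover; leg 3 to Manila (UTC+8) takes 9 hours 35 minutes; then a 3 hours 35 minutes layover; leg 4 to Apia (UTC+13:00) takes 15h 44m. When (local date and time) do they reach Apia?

Convert departure to UTC: 6:49 PM + 8:00 = 2:49 AM UTC on Oct 20.
Add 9 hours 27 minutes leg 1 → 12:16 PM UTC.
Add 6 hours and 38 minutes layover in Kabul → 6:54 PM UTC.
Add 11 hours and 51 minutes leg 2 → 6:45 AM UTC (Oct 21).
Add 3 hours 47 minutes layover in Tessaly → 10:32 AM UTC.
Add 9 hours and 35 minutes leg 3 → 8:07 PM UTC.
Add 3 hours and 35 minutes layover in Manila → 11:42 PM UTC.
Add 15 hours 44 minutes leg 4 → 3:26 PM UTC (Oct 22).
Apia is UTC+13:00, so local arrival = 3:26 PM + 13:00 = 4:26 AM on Oct 23.

4:26 AM on October 23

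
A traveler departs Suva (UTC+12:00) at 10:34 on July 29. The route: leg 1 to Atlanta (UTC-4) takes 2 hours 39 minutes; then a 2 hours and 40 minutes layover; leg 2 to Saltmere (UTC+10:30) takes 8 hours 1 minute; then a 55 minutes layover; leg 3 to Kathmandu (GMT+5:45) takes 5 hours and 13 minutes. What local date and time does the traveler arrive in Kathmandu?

23:47 on July 29

Convert departure to UTC: 10:34 − 12:00 = 22:34 UTC on Jul 28.
Add 2 hours 39 minutes leg 1 → 01:13 UTC (Jul 29).
Add 2 hours 40 minutes layover in Atlanta → 03:53 UTC.
Add 8 hours 1 minute leg 2 → 11:54 UTC.
Add 55 minutes layover in Saltmere → 12:49 UTC.
Add 5 hours 13 minutes leg 3 → 18:02 UTC.
Kathmandu is UTC+5:45, so local arrival = 18:02 + 5:45 = 23:47 on Jul 29.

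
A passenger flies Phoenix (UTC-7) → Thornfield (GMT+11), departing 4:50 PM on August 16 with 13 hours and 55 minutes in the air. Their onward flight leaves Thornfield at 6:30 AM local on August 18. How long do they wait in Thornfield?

Convert departure to UTC: 4:50 PM + 7:00 = 11:50 PM UTC on Aug 16.
Add 13 hours and 55 minutes flight time → 1:45 PM UTC (Aug 17).
Thornfield is UTC+11:00, so local arrival = 1:45 PM + 11:00 = 12:45 AM on Aug 18.
Layover = 6:30 AM − 12:45 AM = 5 hours 45 minutes.

5 hours 45 minutes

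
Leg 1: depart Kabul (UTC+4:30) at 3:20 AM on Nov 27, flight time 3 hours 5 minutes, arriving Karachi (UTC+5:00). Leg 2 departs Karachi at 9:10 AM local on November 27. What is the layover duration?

Convert departure to UTC: 3:20 AM − 4:30 = 10:50 PM UTC on Nov 26.
Add 3 hours and 5 minutes flight time → 1:55 AM UTC (Nov 27).
Karachi is UTC+5:00, so local arrival = 1:55 AM + 5:00 = 6:55 AM on Nov 27.
Layover = 9:10 AM − 6:55 AM = 2 hours 15 minutes.

2 hours 15 minutes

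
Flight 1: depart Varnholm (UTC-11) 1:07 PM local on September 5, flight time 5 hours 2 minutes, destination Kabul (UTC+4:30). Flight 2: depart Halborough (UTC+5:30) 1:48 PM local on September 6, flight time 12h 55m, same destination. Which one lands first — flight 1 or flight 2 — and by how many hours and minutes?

the first, by 16 hours 4 minutes

Flight 1 in UTC: 1:07 PM + 11:00 = 12:07 AM on Sep 6.
+5 hours and 2 minutes → arrive 5:09 AM UTC on Sep 6.
Flight 2 in UTC: 1:48 PM − 5:30 = 8:18 AM on Sep 6.
+12 hours and 55 minutes → arrive 9:13 PM UTC on Sep 6.
Flight 1 lands earlier by 16 hours 4 minutes.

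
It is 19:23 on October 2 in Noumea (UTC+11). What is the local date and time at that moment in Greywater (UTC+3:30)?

11:53 on October 2

In UTC: 19:23 − 11:00 = 08:23 on Oct 2.
Greywater is UTC+3:30: 08:23 + 3:30 = 11:53 on Oct 2.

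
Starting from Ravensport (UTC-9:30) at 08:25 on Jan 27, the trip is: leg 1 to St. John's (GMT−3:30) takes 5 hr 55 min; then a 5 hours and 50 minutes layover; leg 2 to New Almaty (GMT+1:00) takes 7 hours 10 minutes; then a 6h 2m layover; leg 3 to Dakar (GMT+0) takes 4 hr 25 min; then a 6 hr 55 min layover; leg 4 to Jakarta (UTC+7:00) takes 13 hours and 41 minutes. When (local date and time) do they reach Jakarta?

Convert departure to UTC: 08:25 + 9:30 = 17:55 UTC on Jan 27.
Add 5 hours 55 minutes leg 1 → 23:50 UTC.
Add 5 hours and 50 minutes layover in St. John's → 05:40 UTC (Jan 28).
Add 7 hours and 10 minutes leg 2 → 12:50 UTC.
Add 6 hours and 2 minutes layover in New Almaty → 18:52 UTC.
Add 4 hours 25 minutes leg 3 → 23:17 UTC.
Add 6 hours 55 minutes layover in Dakar → 06:12 UTC (Jan 29).
Add 13 hours 41 minutes leg 4 → 19:53 UTC.
Jakarta is UTC+7:00, so local arrival = 19:53 + 7:00 = 02:53 on Jan 30.

02:53 on Jan 30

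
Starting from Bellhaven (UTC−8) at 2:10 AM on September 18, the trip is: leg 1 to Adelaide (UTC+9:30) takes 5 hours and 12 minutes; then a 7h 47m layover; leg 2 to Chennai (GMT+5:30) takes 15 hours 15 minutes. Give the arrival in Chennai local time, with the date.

Convert departure to UTC: 2:10 AM + 8:00 = 10:10 AM UTC on Sep 18.
Add 5 hours 12 minutes leg 1 → 3:22 PM UTC.
Add 7 hours and 47 minutes layover in Adelaide → 11:09 PM UTC.
Add 15 hours 15 minutes leg 2 → 2:24 PM UTC (Sep 19).
Chennai is UTC+5:30, so local arrival = 2:24 PM + 5:30 = 7:54 PM on Sep 19.

7:54 PM on Sep 19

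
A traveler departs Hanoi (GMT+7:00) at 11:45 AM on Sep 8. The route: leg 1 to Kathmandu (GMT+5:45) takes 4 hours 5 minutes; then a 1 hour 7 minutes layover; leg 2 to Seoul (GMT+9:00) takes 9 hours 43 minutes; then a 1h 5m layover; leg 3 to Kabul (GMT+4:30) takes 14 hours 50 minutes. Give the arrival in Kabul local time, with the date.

Convert departure to UTC: 11:45 AM − 7:00 = 4:45 AM UTC on Sep 8.
Add 4 hours and 5 minutes leg 1 → 8:50 AM UTC.
Add 1 hour and 7 minutes layover in Kathmandu → 9:57 AM UTC.
Add 9 hours 43 minutes leg 2 → 7:40 PM UTC.
Add 1 hour and 5 minutes layover in Seoul → 8:45 PM UTC.
Add 14 hours and 50 minutes leg 3 → 11:35 AM UTC (Sep 9).
Kabul is UTC+4:30, so local arrival = 11:35 AM + 4:30 = 4:05 PM on Sep 9.

4:05 PM on Sep 9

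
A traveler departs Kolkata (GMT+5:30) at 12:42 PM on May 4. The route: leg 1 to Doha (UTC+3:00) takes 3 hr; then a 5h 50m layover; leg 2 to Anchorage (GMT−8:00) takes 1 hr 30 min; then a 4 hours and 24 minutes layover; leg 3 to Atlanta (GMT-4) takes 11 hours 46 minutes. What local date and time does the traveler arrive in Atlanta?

Convert departure to UTC: 12:42 PM − 5:30 = 7:12 AM UTC on May 4.
Add 3 hours leg 1 → 10:12 AM UTC.
Add 5 hours and 50 minutes layover in Doha → 4:02 PM UTC.
Add 1 hour 30 minutes leg 2 → 5:32 PM UTC.
Add 4 hours and 24 minutes layover in Anchorage → 9:56 PM UTC.
Add 11 hours 46 minutes leg 3 → 9:42 AM UTC (May 5).
Atlanta is UTC−4:00, so local arrival = 9:42 AM − 4:00 = 5:42 AM on May 5.

5:42 AM on May 5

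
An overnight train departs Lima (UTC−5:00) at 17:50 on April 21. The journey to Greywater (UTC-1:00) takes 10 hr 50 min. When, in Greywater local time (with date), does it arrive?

Convert departure to UTC: 17:50 + 5:00 = 22:50 UTC on Apr 21.
Add 10 hours and 50 minutes travel time → 09:40 UTC (Apr 22).
Greywater is UTC−1:00, so local arrival = 09:40 − 1:00 = 08:40 on Apr 22.

08:40 on April 22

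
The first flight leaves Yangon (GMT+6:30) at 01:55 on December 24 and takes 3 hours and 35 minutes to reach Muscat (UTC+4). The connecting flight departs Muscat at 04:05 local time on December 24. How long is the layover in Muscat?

1 hour 5 minutes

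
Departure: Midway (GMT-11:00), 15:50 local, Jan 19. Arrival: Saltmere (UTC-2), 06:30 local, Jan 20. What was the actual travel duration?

5 hours 40 minutes

Departure in UTC: 15:50 + 11:00 = 02:50 on Jan 20.
Arrival in UTC: 06:30 + 2:00 = 08:30 on Jan 20.
Elapsed = 08:30 − 02:50 = 5 hours 40 minutes.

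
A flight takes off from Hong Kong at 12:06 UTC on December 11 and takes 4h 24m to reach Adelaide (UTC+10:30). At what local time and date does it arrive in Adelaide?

03:00 on Dec 12

Departure is given in UTC: 12:06 on Dec 11.
Add 4 hours and 24 minutes → 16:30 UTC.
Adelaide is UTC+10:30: 16:30 + 10:30 = 03:00 on Dec 12.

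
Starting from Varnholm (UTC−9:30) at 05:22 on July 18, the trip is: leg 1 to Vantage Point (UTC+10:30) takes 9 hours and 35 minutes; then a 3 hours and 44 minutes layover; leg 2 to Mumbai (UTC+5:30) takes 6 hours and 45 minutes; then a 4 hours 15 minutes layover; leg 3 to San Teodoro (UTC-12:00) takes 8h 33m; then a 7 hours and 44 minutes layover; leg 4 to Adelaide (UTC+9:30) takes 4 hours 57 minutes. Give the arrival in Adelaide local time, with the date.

Convert departure to UTC: 05:22 + 9:30 = 14:52 UTC on Jul 18.
Add 9 hours 35 minutes leg 1 → 00:27 UTC (Jul 19).
Add 3 hours 44 minutes layover in Vantage Point → 04:11 UTC.
Add 6 hours and 45 minutes leg 2 → 10:56 UTC.
Add 4 hours 15 minutes layover in Mumbai → 15:11 UTC.
Add 8 hours 33 minutes leg 3 → 23:44 UTC.
Add 7 hours 44 minutes layover in San Teodoro → 07:28 UTC (Jul 20).
Add 4 hours 57 minutes leg 4 → 12:25 UTC.
Adelaide is UTC+9:30, so local arrival = 12:25 + 9:30 = 21:55 on Jul 20.

21:55 on July 20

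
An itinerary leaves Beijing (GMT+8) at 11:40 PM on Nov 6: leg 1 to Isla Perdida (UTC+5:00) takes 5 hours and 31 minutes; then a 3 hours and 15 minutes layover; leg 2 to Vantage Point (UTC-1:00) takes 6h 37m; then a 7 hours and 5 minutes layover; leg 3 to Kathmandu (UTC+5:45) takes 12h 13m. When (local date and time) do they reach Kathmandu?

8:06 AM on November 8

Convert departure to UTC: 11:40 PM − 8:00 = 3:40 PM UTC on Nov 6.
Add 5 hours and 31 minutes leg 1 → 9:11 PM UTC.
Add 3 hours 15 minutes layover in Isla Perdida → 12:26 AM UTC (Nov 7).
Add 6 hours 37 minutes leg 2 → 7:03 AM UTC.
Add 7 hours 5 minutes layover in Vantage Point → 2:08 PM UTC.
Add 12 hours and 13 minutes leg 3 → 2:21 AM UTC (Nov 8).
Kathmandu is UTC+5:45, so local arrival = 2:21 AM + 5:45 = 8:06 AM on Nov 8.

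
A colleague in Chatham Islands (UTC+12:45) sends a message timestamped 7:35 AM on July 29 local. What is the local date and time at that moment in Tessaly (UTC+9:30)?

4:20 AM on July 29

In UTC: 7:35 AM − 12:45 = 6:50 PM on Jul 28.
Tessaly is UTC+9:30: 6:50 PM + 9:30 = 4:20 AM on Jul 29.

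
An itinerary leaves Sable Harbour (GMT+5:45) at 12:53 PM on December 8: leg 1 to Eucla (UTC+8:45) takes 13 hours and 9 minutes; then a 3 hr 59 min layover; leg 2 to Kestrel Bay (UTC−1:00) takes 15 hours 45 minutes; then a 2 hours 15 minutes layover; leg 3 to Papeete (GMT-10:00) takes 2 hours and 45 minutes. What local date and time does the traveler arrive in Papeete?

11:01 AM on Dec 9

Convert departure to UTC: 12:53 PM − 5:45 = 7:08 AM UTC on Dec 8.
Add 13 hours and 9 minutes leg 1 → 8:17 PM UTC.
Add 3 hours 59 minutes layover in Eucla → 12:16 AM UTC (Dec 9).
Add 15 hours 45 minutes leg 2 → 4:01 PM UTC.
Add 2 hours 15 minutes layover in Kestrel Bay → 6:16 PM UTC.
Add 2 hours 45 minutes leg 3 → 9:01 PM UTC.
Papeete is UTC−10:00, so local arrival = 9:01 PM − 10:00 = 11:01 AM on Dec 9.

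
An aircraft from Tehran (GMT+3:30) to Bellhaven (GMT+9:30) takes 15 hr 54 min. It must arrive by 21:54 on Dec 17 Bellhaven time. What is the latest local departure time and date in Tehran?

00:00 on December 17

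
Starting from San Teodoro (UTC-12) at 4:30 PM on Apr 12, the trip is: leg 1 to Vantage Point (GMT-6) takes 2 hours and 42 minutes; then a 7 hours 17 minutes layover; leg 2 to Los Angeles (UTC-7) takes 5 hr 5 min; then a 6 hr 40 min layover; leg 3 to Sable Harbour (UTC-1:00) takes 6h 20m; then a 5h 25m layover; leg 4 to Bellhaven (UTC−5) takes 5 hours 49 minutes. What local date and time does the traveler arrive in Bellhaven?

Convert departure to UTC: 4:30 PM + 12:00 = 4:30 AM UTC on Apr 13.
Add 2 hours and 42 minutes leg 1 → 7:12 AM UTC.
Add 7 hours 17 minutes layover in Vantage Point → 2:29 PM UTC.
Add 5 hours 5 minutes leg 2 → 7:34 PM UTC.
Add 6 hours 40 minutes layover in Los Angeles → 2:14 AM UTC (Apr 14).
Add 6 hours 20 minutes leg 3 → 8:34 AM UTC.
Add 5 hours 25 minutes layover in Sable Harbour → 1:59 PM UTC.
Add 5 hours and 49 minutes leg 4 → 7:48 PM UTC.
Bellhaven is UTC−5:00, so local arrival = 7:48 PM − 5:00 = 2:48 PM on Apr 14.

2:48 PM on April 14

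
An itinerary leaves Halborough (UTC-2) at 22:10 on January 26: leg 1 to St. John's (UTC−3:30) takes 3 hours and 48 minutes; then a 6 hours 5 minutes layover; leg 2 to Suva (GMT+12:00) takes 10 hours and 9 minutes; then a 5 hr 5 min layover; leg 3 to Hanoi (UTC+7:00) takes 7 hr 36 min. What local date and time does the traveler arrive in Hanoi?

Convert departure to UTC: 22:10 + 2:00 = 00:10 UTC on Jan 27.
Add 3 hours and 48 minutes leg 1 → 03:58 UTC.
Add 6 hours and 5 minutes layover in St. John's → 10:03 UTC.
Add 10 hours 9 minutes leg 2 → 20:12 UTC.
Add 5 hours 5 minutes layover in Suva → 01:17 UTC (Jan 28).
Add 7 hours 36 minutes leg 3 → 08:53 UTC.
Hanoi is UTC+7:00, so local arrival = 08:53 + 7:00 = 15:53 on Jan 28.

15:53 on January 28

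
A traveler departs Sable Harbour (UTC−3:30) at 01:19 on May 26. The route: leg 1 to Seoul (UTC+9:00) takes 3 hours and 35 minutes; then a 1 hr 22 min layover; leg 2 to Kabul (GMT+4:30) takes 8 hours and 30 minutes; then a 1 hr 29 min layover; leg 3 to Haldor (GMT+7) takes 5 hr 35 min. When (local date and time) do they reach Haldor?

08:20 on May 27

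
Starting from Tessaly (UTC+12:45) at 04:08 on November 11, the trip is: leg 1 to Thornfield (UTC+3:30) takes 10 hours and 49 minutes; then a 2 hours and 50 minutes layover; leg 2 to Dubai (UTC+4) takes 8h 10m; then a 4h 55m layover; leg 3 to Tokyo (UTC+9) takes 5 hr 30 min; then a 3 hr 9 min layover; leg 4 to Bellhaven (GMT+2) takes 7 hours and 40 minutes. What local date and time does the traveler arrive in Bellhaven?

12:26 on Nov 12

Convert departure to UTC: 04:08 − 12:45 = 15:23 UTC on Nov 10.
Add 10 hours 49 minutes leg 1 → 02:12 UTC (Nov 11).
Add 2 hours and 50 minutes layover in Thornfield → 05:02 UTC.
Add 8 hours and 10 minutes leg 2 → 13:12 UTC.
Add 4 hours and 55 minutes layover in Dubai → 18:07 UTC.
Add 5 hours and 30 minutes leg 3 → 23:37 UTC.
Add 3 hours and 9 minutes layover in Tokyo → 02:46 UTC (Nov 12).
Add 7 hours 40 minutes leg 4 → 10:26 UTC.
Bellhaven is UTC+2:00, so local arrival = 10:26 + 2:00 = 12:26 on Nov 12.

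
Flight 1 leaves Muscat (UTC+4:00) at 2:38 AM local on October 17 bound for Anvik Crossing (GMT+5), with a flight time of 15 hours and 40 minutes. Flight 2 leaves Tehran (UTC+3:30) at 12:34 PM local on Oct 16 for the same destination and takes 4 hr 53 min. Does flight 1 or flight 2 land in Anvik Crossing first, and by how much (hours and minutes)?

Flight 1 in UTC: 2:38 AM − 4:00 = 10:38 PM on Oct 16.
+15 hours and 40 minutes → arrive 2:18 PM UTC on Oct 17.
Flight 2 in UTC: 12:34 PM − 3:30 = 9:04 AM on Oct 16.
+4 hours 53 minutes → arrive 1:57 PM UTC on Oct 16.
Flight 2 lands earlier by 24 hours 21 minutes.

the second, by 24 hours 21 minutes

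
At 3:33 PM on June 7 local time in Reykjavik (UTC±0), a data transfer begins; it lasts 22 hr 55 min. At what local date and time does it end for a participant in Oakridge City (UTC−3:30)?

10:58 AM on June 8

Reykjavik is at UTC+0, so start is already 3:33 PM UTC on Jun 7.
Add 22 hours and 55 minutes duration → 2:28 PM UTC (Jun 8).
Oakridge City is UTC−3:30, so local end time = 2:28 PM − 3:30 = 10:58 AM on Jun 8.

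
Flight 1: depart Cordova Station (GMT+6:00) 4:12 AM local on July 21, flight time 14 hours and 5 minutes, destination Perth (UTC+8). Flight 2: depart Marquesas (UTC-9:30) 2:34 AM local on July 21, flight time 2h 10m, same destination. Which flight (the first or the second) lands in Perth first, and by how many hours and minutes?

Flight 1 in UTC: 4:12 AM − 6:00 = 10:12 PM on Jul 20.
+14 hours and 5 minutes → arrive 12:17 PM UTC on Jul 21.
Flight 2 in UTC: 2:34 AM + 9:30 = 12:04 PM on Jul 21.
+2 hours 10 minutes → arrive 2:14 PM UTC on Jul 21.
Flight 1 lands earlier by 1 hour 57 minutes.

the first, by 1 hour 57 minutes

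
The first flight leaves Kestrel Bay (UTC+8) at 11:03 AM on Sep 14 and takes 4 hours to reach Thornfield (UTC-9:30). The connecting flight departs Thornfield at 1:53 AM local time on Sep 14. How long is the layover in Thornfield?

Convert departure to UTC: 11:03 AM − 8:00 = 3:03 AM UTC on Sep 14.
Add 4 hours flight time → 7:03 AM UTC.
Thornfield is UTC−9:30, so local arrival = 7:03 AM − 9:30 = 9:33 PM on Sep 13.
Layover = 1:53 AM − 9:33 PM (+1 day) = 4 hours 20 minutes.

4 hours 20 minutes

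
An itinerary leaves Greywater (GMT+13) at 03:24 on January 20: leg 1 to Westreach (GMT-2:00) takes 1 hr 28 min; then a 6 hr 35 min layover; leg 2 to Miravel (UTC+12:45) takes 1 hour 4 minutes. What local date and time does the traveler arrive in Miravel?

12:16 on January 20

Convert departure to UTC: 03:24 − 13:00 = 14:24 UTC on Jan 19.
Add 1 hour 28 minutes leg 1 → 15:52 UTC.
Add 6 hours and 35 minutes layover in Westreach → 22:27 UTC.
Add 1 hour 4 minutes leg 2 → 23:31 UTC.
Miravel is UTC+12:45, so local arrival = 23:31 + 12:45 = 12:16 on Jan 20.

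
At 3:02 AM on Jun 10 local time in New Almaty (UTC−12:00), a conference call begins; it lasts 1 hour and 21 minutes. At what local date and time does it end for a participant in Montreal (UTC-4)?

Convert start to UTC: 3:02 AM + 12:00 = 3:02 PM UTC on Jun 10.
Add 1 hour and 21 minutes duration → 4:23 PM UTC.
Montreal is UTC−4:00, so local end time = 4:23 PM − 4:00 = 12:23 PM on Jun 10.

12:23 PM on Jun 10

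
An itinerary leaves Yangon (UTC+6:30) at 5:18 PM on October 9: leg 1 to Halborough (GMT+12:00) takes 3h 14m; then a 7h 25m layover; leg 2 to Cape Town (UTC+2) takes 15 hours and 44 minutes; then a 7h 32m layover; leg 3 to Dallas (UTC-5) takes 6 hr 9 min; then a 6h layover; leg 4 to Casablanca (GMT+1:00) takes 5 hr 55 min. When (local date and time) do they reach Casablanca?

3:47 PM on Oct 11

Convert departure to UTC: 5:18 PM − 6:30 = 10:48 AM UTC on Oct 9.
Add 3 hours 14 minutes leg 1 → 2:02 PM UTC.
Add 7 hours and 25 minutes layover in Halborough → 9:27 PM UTC.
Add 15 hours 44 minutes leg 2 → 1:11 PM UTC (Oct 10).
Add 7 hours and 32 minutes layover in Cape Town → 8:43 PM UTC.
Add 6 hours and 9 minutes leg 3 → 2:52 AM UTC (Oct 11).
Add 6 hours layover in Dallas → 8:52 AM UTC.
Add 5 hours 55 minutes leg 4 → 2:47 PM UTC.
Casablanca is UTC+1:00, so local arrival = 2:47 PM + 1:00 = 3:47 PM on Oct 11.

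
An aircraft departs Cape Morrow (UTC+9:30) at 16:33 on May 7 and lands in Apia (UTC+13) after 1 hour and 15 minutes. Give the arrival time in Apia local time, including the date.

21:18 on May 7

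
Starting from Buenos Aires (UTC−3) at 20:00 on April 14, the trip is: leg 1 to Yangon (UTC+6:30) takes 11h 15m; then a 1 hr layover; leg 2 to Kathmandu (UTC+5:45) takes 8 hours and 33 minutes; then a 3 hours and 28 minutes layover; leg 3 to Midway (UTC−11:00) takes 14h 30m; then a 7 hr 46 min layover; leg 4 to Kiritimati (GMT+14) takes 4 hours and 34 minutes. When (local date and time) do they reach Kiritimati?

16:06 on April 17

Convert departure to UTC: 20:00 + 3:00 = 23:00 UTC on Apr 14.
Add 11 hours and 15 minutes leg 1 → 10:15 UTC (Apr 15).
Add 1 hour layover in Yangon → 11:15 UTC.
Add 8 hours and 33 minutes leg 2 → 19:48 UTC.
Add 3 hours and 28 minutes layover in Kathmandu → 23:16 UTC.
Add 14 hours and 30 minutes leg 3 → 13:46 UTC (Apr 16).
Add 7 hours and 46 minutes layover in Midway → 21:32 UTC.
Add 4 hours 34 minutes leg 4 → 02:06 UTC (Apr 17).
Kiritimati is UTC+14:00, so local arrival = 02:06 + 14:00 = 16:06 on Apr 17.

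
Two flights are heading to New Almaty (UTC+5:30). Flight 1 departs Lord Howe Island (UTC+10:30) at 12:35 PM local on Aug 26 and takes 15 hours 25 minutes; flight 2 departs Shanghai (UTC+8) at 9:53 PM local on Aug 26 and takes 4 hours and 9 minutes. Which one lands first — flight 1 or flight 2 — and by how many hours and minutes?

the first, by 32 minutes

Flight 1 in UTC: 12:35 PM − 10:30 = 2:05 AM on Aug 26.
+15 hours and 25 minutes → arrive 5:30 PM UTC on Aug 26.
Flight 2 in UTC: 9:53 PM − 8:00 = 1:53 PM on Aug 26.
+4 hours and 9 minutes → arrive 6:02 PM UTC on Aug 26.
Flight 1 lands earlier by 32 minutes.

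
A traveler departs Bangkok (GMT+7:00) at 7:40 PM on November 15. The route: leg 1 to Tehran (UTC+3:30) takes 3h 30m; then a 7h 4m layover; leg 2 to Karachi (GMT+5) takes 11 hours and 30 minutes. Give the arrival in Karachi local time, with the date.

Convert departure to UTC: 7:40 PM − 7:00 = 12:40 PM UTC on Nov 15.
Add 3 hours and 30 minutes leg 1 → 4:10 PM UTC.
Add 7 hours and 4 minutes layover in Tehran → 11:14 PM UTC.
Add 11 hours and 30 minutes leg 2 → 10:44 AM UTC (Nov 16).
Karachi is UTC+5:00, so local arrival = 10:44 AM + 5:00 = 3:44 PM on Nov 16.

3:44 PM on November 16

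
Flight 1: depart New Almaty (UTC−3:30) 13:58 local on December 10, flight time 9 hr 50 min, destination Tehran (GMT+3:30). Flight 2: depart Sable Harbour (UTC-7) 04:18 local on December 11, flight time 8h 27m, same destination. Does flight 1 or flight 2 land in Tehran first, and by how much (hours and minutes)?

the first, by 16 hours 27 minutes

Flight 1 in UTC: 13:58 + 3:30 = 17:28 on Dec 10.
+9 hours 50 minutes → arrive 03:18 UTC on Dec 11.
Flight 2 in UTC: 04:18 + 7:00 = 11:18 on Dec 11.
+8 hours 27 minutes → arrive 19:45 UTC on Dec 11.
Flight 1 lands earlier by 16 hours 27 minutes.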